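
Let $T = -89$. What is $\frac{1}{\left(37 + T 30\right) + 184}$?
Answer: $- \frac{1}{2449} \approx -0.00040833$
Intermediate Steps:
$\frac{1}{\left(37 + T 30\right) + 184} = \frac{1}{\left(37 - 2670\right) + 184} = \frac{1}{-2633 + 184} = \frac{1}{-2449} = - \frac{1}{2449}$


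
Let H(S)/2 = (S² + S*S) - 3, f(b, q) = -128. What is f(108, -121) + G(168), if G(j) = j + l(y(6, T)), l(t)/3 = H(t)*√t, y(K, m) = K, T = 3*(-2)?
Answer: 40 + 414*√6 ≈ 1054.1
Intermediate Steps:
T = -6
H(S) = -6 + 4*S² (H(S) = 2*((S² + S*S) - 3) = 2*((S² + S²) - 3) = 2*(2*S² - 3) = 2*(-3 + 2*S²) = -6 + 4*S²)
l(t) = 3*√t*(-6 + 4*t²) (l(t) = 3*((-6 + 4*t²)*√t) = 3*(√t*(-6 + 4*t²)) = 3*√t*(-6 + 4*t²))
G(j) = j + 414*√6 (G(j) = j + √6*(-18 + 12*6²) = j + √6*(-18 + 12*36) = j + √6*(-18 + 432) = j + √6*414 = j + 414*√6)
f(108, -121) + G(168) = -128 + (168 + 414*√6) = 40 + 414*√6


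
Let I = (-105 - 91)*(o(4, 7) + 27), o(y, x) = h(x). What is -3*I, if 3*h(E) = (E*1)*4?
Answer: 21364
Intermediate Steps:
h(E) = 4*E/3 (h(E) = ((E*1)*4)/3 = (E*4)/3 = (4*E)/3 = 4*E/3)
o(y, x) = 4*x/3
I = -21364/3 (I = (-105 - 91)*((4/3)*7 + 27) = -196*(28/3 + 27) = -196*109/3 = -21364/3 ≈ -7121.3)
-3*I = -3*(-21364/3) = 21364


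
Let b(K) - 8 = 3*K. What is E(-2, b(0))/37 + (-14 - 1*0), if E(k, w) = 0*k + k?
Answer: -520/37 ≈ -14.054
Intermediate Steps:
b(K) = 8 + 3*K
E(k, w) = k (E(k, w) = 0 + k = k)
E(-2, b(0))/37 + (-14 - 1*0) = -2/37 + (-14 - 1*0) = -2*1/37 + (-14 + 0) = -2/37 - 14 = -520/37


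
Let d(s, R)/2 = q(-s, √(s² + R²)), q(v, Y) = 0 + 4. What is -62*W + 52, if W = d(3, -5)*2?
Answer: -940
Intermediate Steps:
q(v, Y) = 4
d(s, R) = 8 (d(s, R) = 2*4 = 8)
W = 16 (W = 8*2 = 16)
-62*W + 52 = -62*16 + 52 = -992 + 52 = -940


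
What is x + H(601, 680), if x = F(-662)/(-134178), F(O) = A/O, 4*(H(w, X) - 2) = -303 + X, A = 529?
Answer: 2137371811/22206459 ≈ 96.250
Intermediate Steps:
H(w, X) = -295/4 + X/4 (H(w, X) = 2 + (-303 + X)/4 = 2 + (-303/4 + X/4) = -295/4 + X/4)
F(O) = 529/O
x = 529/88825836 (x = (529/(-662))/(-134178) = (529*(-1/662))*(-1/134178) = -529/662*(-1/134178) = 529/88825836 ≈ 5.9555e-6)
x + H(601, 680) = 529/88825836 + (-295/4 + (¼)*680) = 529/88825836 + (-295/4 + 170) = 529/88825836 + 385/4 = 2137371811/22206459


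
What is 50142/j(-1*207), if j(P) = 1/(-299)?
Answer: -14992458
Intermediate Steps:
j(P) = -1/299
50142/j(-1*207) = 50142/(-1/299) = 50142*(-299) = -14992458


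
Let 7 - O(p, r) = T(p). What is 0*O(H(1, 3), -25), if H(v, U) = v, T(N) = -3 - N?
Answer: 0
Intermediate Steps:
O(p, r) = 10 + p (O(p, r) = 7 - (-3 - p) = 7 + (3 + p) = 10 + p)
0*O(H(1, 3), -25) = 0*(10 + 1) = 0*11 = 0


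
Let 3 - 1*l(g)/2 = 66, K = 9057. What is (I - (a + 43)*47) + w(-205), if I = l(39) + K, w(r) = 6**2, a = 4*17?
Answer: 3750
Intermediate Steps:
a = 68
l(g) = -126 (l(g) = 6 - 2*66 = 6 - 132 = -126)
w(r) = 36
I = 8931 (I = -126 + 9057 = 8931)
(I - (a + 43)*47) + w(-205) = (8931 - (68 + 43)*47) + 36 = (8931 - 111*47) + 36 = (8931 - 1*5217) + 36 = (8931 - 5217) + 36 = 3714 + 36 = 3750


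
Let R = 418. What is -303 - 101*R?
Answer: -42521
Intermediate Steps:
-303 - 101*R = -303 - 101*418 = -303 - 42218 = -42521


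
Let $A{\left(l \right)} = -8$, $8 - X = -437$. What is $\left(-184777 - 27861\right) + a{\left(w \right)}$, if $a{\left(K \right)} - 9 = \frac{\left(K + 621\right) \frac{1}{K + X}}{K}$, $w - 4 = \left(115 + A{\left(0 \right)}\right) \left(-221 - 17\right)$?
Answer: $- \frac{135441027288007}{636982854} \approx -2.1263 \cdot 10^{5}$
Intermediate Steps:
$X = 445$ ($X = 8 - -437 = 8 + 437 = 445$)
$w = -25462$ ($w = 4 + \left(115 - 8\right) \left(-221 - 17\right) = 4 + 107 \left(-238\right) = 4 - 25466 = -25462$)
$a{\left(K \right)} = 9 + \frac{621 + K}{K \left(445 + K\right)}$ ($a{\left(K \right)} = 9 + \frac{\left(K + 621\right) \frac{1}{K + 445}}{K} = 9 + \frac{\left(621 + K\right) \frac{1}{445 + K}}{K} = 9 + \frac{\frac{1}{445 + K} \left(621 + K\right)}{K} = 9 + \frac{621 + K}{K \left(445 + K\right)}$)
$\left(-184777 - 27861\right) + a{\left(w \right)} = \left(-184777 - 27861\right) + \frac{621 + 9 \left(-25462\right)^{2} + 4006 \left(-25462\right)}{\left(-25462\right) \left(445 - 25462\right)} = \left(-184777 - 27861\right) - \frac{621 + 9 \cdot 648313444 - 102000772}{25462 \left(-25017\right)} = -212638 - - \frac{621 + 5834820996 - 102000772}{636982854} = -212638 - \left(- \frac{1}{636982854}\right) 5732820845 = -212638 + \frac{5732820845}{636982854} = - \frac{135441027288007}{636982854}$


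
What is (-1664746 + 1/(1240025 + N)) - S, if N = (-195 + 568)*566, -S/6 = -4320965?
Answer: -40037813182647/1451143 ≈ -2.7591e+7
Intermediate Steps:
S = 25925790 (S = -6*(-4320965) = 25925790)
N = 211118 (N = 373*566 = 211118)
(-1664746 + 1/(1240025 + N)) - S = (-1664746 + 1/(1240025 + 211118)) - 1*25925790 = (-1664746 + 1/1451143) - 25925790 = -2415784504677/1451143 - 25925790 = -40037813182647/1451143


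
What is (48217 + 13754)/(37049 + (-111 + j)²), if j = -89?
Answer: 2951/3669 ≈ 0.80431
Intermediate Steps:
(48217 + 13754)/(37049 + (-111 + j)²) = (48217 + 13754)/(37049 + (-111 - 89)²) = 61971/(37049 + (-200)²) = 61971/(37049 + 40000) = 61971/77049 = 61971*(1/77049) = 2951/3669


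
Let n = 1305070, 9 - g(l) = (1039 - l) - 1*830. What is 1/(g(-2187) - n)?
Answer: -1/1307457 ≈ -7.6484e-7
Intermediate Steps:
g(l) = -200 + l (g(l) = 9 - ((1039 - l) - 1*830) = 9 - ((1039 - l) - 830) = 9 - (209 - l) = 9 + (-209 + l) = -200 + l)
1/(g(-2187) - n) = 1/((-200 - 2187) - 1*1305070) = 1/(-2387 - 1305070) = 1/(-1307457) = -1/1307457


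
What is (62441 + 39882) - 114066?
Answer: -11743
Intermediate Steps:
(62441 + 39882) - 114066 = 102323 - 114066 = -11743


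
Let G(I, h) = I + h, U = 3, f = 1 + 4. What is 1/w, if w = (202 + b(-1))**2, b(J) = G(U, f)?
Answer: 1/44100 ≈ 2.2676e-5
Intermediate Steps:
f = 5
b(J) = 8 (b(J) = 3 + 5 = 8)
w = 44100 (w = (202 + 8)**2 = 210**2 = 44100)
1/w = 1/44100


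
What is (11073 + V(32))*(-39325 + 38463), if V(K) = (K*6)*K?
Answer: -14841054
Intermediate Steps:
V(K) = 6*K² (V(K) = (6*K)*K = 6*K²)
(11073 + V(32))*(-39325 + 38463) = (11073 + 6*32²)*(-39325 + 38463) = (11073 + 6*1024)*(-862) = (11073 + 6144)*(-862) = 17217*(-862) = -14841054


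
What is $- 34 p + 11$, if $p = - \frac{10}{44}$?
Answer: $\frac{206}{11} \approx 18.727$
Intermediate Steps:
$p = - \frac{5}{22}$ ($p = \left(-10\right) \frac{1}{44} = - \frac{5}{22} \approx -0.22727$)
$- 34 p + 11 = \left(-34\right) \left(- \frac{5}{22}\right) + 11 = \frac{85}{11} + 11 = \frac{206}{11}$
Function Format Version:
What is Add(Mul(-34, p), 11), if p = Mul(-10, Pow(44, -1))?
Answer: Rational(206, 11) ≈ 18.727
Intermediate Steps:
p = Rational(-5, 22) (p = Mul(-10, Rational(1, 44)) = Rational(-5, 22) ≈ -0.22727)
Add(Mul(-34, p), 11) = Add(Mul(-34, Rational(-5, 22)), 11) = Add(Rational(85, 11), 11) = Rational(206, 11)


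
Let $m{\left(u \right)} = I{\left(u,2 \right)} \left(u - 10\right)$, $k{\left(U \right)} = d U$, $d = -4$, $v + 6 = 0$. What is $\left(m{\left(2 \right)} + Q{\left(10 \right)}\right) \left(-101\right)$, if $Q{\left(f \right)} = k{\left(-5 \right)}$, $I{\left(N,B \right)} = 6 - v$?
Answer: $7676$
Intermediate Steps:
$v = -6$ ($v = -6 + 0 = -6$)
$I{\left(N,B \right)} = 12$ ($I{\left(N,B \right)} = 6 - -6 = 6 + 6 = 12$)
$k{\left(U \right)} = - 4 U$
$Q{\left(f \right)} = 20$ ($Q{\left(f \right)} = \left(-4\right) \left(-5\right) = 20$)
$m{\left(u \right)} = -120 + 12 u$ ($m{\left(u \right)} = 12 \left(u - 10\right) = 12 \left(-10 + u\right) = -120 + 12 u$)
$\left(m{\left(2 \right)} + Q{\left(10 \right)}\right) \left(-101\right) = \left(\left(-120 + 12 \cdot 2\right) + 20\right) \left(-101\right) = \left(\left(-120 + 24\right) + 20\right) \left(-101\right) = \left(-96 + 20\right) \left(-101\right) = \left(-76\right) \left(-101\right) = 7676$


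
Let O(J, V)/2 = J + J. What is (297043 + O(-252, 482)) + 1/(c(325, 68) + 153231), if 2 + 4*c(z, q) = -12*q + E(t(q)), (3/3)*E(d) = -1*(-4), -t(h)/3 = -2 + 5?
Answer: 90602991927/306055 ≈ 2.9604e+5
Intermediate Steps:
t(h) = -9 (t(h) = -3*(-2 + 5) = -3*3 = -9)
E(d) = 4 (E(d) = -1*(-4) = 4)
O(J, V) = 4*J (O(J, V) = 2*(J + J) = 2*(2*J) = 4*J)
c(z, q) = ½ - 3*q (c(z, q) = -½ + (-12*q + 4)/4 = -½ + (4 - 12*q)/4 = -½ + (1 - 3*q) = ½ - 3*q)
(297043 + O(-252, 482)) + 1/(c(325, 68) + 153231) = (297043 + 4*(-252)) + 1/((½ - 3*68) + 153231) = (297043 - 1008) + 1/((½ - 204) + 153231) = 296035 + 1/(-407/2 + 153231) = 296035 + 1/(306055/2) = 296035 + 2/306055 = 90602991927/306055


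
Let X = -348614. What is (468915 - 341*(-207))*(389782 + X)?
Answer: 22210218336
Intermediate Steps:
(468915 - 341*(-207))*(389782 + X) = (468915 - 341*(-207))*(389782 - 348614) = (468915 + 70587)*41168 = 539502*41168 = 22210218336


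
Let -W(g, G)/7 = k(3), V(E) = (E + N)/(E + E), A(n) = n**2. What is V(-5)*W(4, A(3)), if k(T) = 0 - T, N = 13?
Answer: -84/5 ≈ -16.800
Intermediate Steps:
k(T) = -T
V(E) = (13 + E)/(2*E) (V(E) = (E + 13)/(E + E) = (13 + E)/((2*E)) = (13 + E)*(1/(2*E)) = (13 + E)/(2*E))
W(g, G) = 21 (W(g, G) = -(-7)*3 = -7*(-3) = 21)
V(-5)*W(4, A(3)) = ((1/2)*(13 - 5)/(-5))*21 = ((1/2)*(-1/5)*8)*21 = -4/5*21 = -84/5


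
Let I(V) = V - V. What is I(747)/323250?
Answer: 0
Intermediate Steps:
I(V) = 0
I(747)/323250 = 0/323250 = 0*(1/323250) = 0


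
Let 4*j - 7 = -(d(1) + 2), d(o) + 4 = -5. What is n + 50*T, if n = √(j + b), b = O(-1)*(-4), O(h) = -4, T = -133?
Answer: -6650 + √78/2 ≈ -6645.6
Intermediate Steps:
d(o) = -9 (d(o) = -4 - 5 = -9)
b = 16 (b = -4*(-4) = 16)
j = 7/2 (j = 7/4 + (-(-9 + 2))/4 = 7/4 + (-1*(-7))/4 = 7/4 + (¼)*7 = 7/4 + 7/4 = 7/2 ≈ 3.5000)
n = √78/2 (n = √(7/2 + 16) = √(39/2) = √78/2 ≈ 4.4159)
n + 50*T = √78/2 + 50*(-133) = √78/2 - 6650 = -6650 + √78/2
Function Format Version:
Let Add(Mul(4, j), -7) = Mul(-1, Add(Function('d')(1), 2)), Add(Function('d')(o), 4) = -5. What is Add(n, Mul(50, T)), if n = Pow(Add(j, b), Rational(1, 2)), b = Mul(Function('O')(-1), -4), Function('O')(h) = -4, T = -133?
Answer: Add(-6650, Mul(Rational(1, 2), Pow(78, Rational(1, 2)))) ≈ -6645.6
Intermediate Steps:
Function('d')(o) = -9 (Function('d')(o) = Add(-4, -5) = -9)
b = 16 (b = Mul(-4, -4) = 16)
j = Rational(7, 2) (j = Add(Rational(7, 4), Mul(Rational(1, 4), Mul(-1, Add(-9, 2)))) = Add(Rational(7, 4), Mul(Rational(1, 4), Mul(-1, -7))) = Add(Rational(7, 4), Mul(Rational(1, 4), 7)) = Add(Rational(7, 4), Rational(7, 4)) = Rational(7, 2) ≈ 3.5000)
n = Mul(Rational(1, 2), Pow(78, Rational(1, 2))) (n = Pow(Add(Rational(7, 2), 16), Rational(1, 2)) = Pow(Rational(39, 2), Rational(1, 2)) = Mul(Rational(1, 2), Pow(78, Rational(1, 2))) ≈ 4.4159)
Add(n, Mul(50, T)) = Add(Mul(Rational(1, 2), Pow(78, Rational(1, 2))), Mul(50, -133)) = Add(Mul(Rational(1, 2), Pow(78, Rational(1, 2))), -6650) = Add(-6650, Mul(Rational(1, 2), Pow(78, Rational(1, 2))))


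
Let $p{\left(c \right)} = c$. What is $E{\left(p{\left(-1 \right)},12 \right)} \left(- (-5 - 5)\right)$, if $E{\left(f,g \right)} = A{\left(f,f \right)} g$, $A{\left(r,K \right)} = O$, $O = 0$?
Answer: $0$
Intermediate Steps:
$A{\left(r,K \right)} = 0$
$E{\left(f,g \right)} = 0$ ($E{\left(f,g \right)} = 0 g = 0$)
$E{\left(p{\left(-1 \right)},12 \right)} \left(- (-5 - 5)\right) = 0 \left(- (-5 - 5)\right) = 0 \left(\left(-1\right) \left(-10\right)\right) = 0 \cdot 10 = 0$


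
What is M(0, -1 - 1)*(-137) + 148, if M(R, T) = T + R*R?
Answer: 422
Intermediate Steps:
M(R, T) = T + R²
M(0, -1 - 1)*(-137) + 148 = ((-1 - 1) + 0²)*(-137) + 148 = (-2 + 0)*(-137) + 148 = -2*(-137) + 148 = 274 + 148 = 422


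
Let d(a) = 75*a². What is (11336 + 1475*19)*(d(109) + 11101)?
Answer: 35510549536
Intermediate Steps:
(11336 + 1475*19)*(d(109) + 11101) = (11336 + 1475*19)*(75*109² + 11101) = (11336 + 28025)*(75*11881 + 11101) = 39361*(891075 + 11101) = 39361*902176 = 35510549536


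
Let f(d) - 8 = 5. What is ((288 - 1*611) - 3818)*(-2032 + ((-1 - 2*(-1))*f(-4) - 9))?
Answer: 8397948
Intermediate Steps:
f(d) = 13 (f(d) = 8 + 5 = 13)
((288 - 1*611) - 3818)*(-2032 + ((-1 - 2*(-1))*f(-4) - 9)) = ((288 - 1*611) - 3818)*(-2032 + ((-1 - 2*(-1))*13 - 9)) = ((288 - 611) - 3818)*(-2032 + ((-1 + 2)*13 - 9)) = (-323 - 3818)*(-2032 + (1*13 - 9)) = -4141*(-2032 + (13 - 9)) = -4141*(-2032 + 4) = -4141*(-2028) = 8397948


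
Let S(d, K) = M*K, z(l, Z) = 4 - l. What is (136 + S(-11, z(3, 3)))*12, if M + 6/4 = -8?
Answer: 1518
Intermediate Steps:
M = -19/2 (M = -3/2 - 8 = -19/2 ≈ -9.5000)
S(d, K) = -19*K/2
(136 + S(-11, z(3, 3)))*12 = (136 - 19*(4 - 1*3)/2)*12 = (136 - 19*(4 - 3)/2)*12 = (136 - 19/2*1)*12 = (136 - 19/2)*12 = (253/2)*12 = 1518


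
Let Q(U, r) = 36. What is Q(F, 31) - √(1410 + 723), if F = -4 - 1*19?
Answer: 36 - 3*√237 ≈ -10.184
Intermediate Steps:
F = -23 (F = -4 - 19 = -23)
Q(F, 31) - √(1410 + 723) = 36 - √(1410 + 723) = 36 - √2133 = 36 - 3*√237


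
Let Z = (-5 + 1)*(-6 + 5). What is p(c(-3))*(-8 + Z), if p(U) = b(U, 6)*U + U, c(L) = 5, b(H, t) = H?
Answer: -120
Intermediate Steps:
p(U) = U + U² (p(U) = U*U + U = U² + U = U + U²)
Z = 4 (Z = -4*(-1) = 4)
p(c(-3))*(-8 + Z) = (5*(1 + 5))*(-8 + 4) = (5*6)*(-4) = 30*(-4) = -120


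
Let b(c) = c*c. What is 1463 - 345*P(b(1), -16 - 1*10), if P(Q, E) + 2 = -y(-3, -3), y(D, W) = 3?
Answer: 3188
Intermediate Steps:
b(c) = c²
P(Q, E) = -5 (P(Q, E) = -2 - 1*3 = -2 - 3 = -5)
1463 - 345*P(b(1), -16 - 1*10) = 1463 - 345*(-5) = 1463 + 1725 = 3188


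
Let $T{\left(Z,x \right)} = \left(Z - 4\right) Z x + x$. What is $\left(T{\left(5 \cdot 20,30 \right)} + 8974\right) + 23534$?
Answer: $320538$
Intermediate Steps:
$T{\left(Z,x \right)} = x + Z x \left(-4 + Z\right)$ ($T{\left(Z,x \right)} = \left(Z - 4\right) Z x + x = \left(-4 + Z\right) Z x + x = Z x \left(-4 + Z\right) + x = x + Z x \left(-4 + Z\right)$)
$\left(T{\left(5 \cdot 20,30 \right)} + 8974\right) + 23534 = \left(30 \left(1 + \left(5 \cdot 20\right)^{2} - 4 \cdot 5 \cdot 20\right) + 8974\right) + 23534 = \left(30 \left(1 + 100^{2} - 400\right) + 8974\right) + 23534 = \left(30 \left(1 + 10000 - 400\right) + 8974\right) + 23534 = \left(30 \cdot 9601 + 8974\right) + 23534 = \left(288030 + 8974\right) + 23534 = 297004 + 23534 = 320538$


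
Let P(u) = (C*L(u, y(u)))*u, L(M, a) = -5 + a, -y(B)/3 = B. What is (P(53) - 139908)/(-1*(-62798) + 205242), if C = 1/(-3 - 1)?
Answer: -27547/53608 ≈ -0.51386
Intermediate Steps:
y(B) = -3*B
C = -¼ (C = 1/(-4) = -¼ ≈ -0.25000)
P(u) = u*(5/4 + 3*u/4) (P(u) = (-(-5 - 3*u)/4)*u = (5/4 + 3*u/4)*u = u*(5/4 + 3*u/4))
(P(53) - 139908)/(-1*(-62798) + 205242) = ((¼)*53*(5 + 3*53) - 139908)/(-1*(-62798) + 205242) = ((¼)*53*(5 + 159) - 139908)/(62798 + 205242) = ((¼)*53*164 - 139908)/268040 = (2173 - 139908)*(1/268040) = -137735*1/268040 = -27547/53608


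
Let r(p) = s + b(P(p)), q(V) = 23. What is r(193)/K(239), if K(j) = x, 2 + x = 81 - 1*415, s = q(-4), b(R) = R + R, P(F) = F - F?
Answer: -23/336 ≈ -0.068452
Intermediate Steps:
P(F) = 0
b(R) = 2*R
s = 23
r(p) = 23 (r(p) = 23 + 2*0 = 23 + 0 = 23)
x = -336 (x = -2 + (81 - 1*415) = -2 + (81 - 415) = -2 - 334 = -336)
K(j) = -336
r(193)/K(239) = 23/(-336) = 23*(-1/336) = -23/336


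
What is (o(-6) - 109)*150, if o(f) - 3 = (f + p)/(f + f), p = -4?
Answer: -15775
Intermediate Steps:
o(f) = 3 + (-4 + f)/(2*f) (o(f) = 3 + (f - 4)/(f + f) = 3 + (-4 + f)/((2*f)) = 3 + (-4 + f)*(1/(2*f)) = 3 + (-4 + f)/(2*f))
(o(-6) - 109)*150 = ((7/2 - 2/(-6)) - 109)*150 = ((7/2 - 2*(-⅙)) - 109)*150 = ((7/2 + ⅓) - 109)*150 = (23/6 - 109)*150 = -631/6*150 = -15775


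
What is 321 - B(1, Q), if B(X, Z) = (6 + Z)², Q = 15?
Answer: -120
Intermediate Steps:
321 - B(1, Q) = 321 - (6 + 15)² = 321 - 1*21² = 321 - 1*441 = 321 - 441 = -120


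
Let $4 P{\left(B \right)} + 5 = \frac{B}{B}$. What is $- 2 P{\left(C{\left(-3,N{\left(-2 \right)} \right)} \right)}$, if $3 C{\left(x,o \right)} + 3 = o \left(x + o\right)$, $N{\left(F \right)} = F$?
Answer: $2$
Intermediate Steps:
$C{\left(x,o \right)} = -1 + \frac{o \left(o + x\right)}{3}$ ($C{\left(x,o \right)} = -1 + \frac{o \left(x + o\right)}{3} = -1 + \frac{o \left(o + x\right)}{3}$)
$P{\left(B \right)} = -1$ ($P{\left(B \right)} = - \frac{5}{4} + \frac{B \frac{1}{B}}{4} = - \frac{5}{4} + \frac{1}{4} \cdot 1 = - \frac{5}{4} + \frac{1}{4} = -1$)
$- 2 P{\left(C{\left(-3,N{\left(-2 \right)} \right)} \right)} = \left(-2\right) \left(-1\right) = 2$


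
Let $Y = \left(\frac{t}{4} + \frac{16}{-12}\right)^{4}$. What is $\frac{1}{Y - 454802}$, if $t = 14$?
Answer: $- \frac{1296}{589394831} \approx -2.1989 \cdot 10^{-6}$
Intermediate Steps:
$Y = \frac{28561}{1296}$ ($Y = \left(\frac{14}{4} + \frac{16}{-12}\right)^{4} = \left(14 \cdot \frac{1}{4} + 16 \left(- \frac{1}{12}\right)\right)^{4} = \left(\frac{7}{2} - \frac{4}{3}\right)^{4} = \left(\frac{13}{6}\right)^{4} = \frac{28561}{1296} \approx 22.038$)
$\frac{1}{Y - 454802} = \frac{1}{\frac{28561}{1296} - 454802} = \frac{1}{- \frac{589394831}{1296}} = - \frac{1296}{589394831}$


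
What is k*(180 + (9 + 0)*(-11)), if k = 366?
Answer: 29646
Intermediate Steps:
k*(180 + (9 + 0)*(-11)) = 366*(180 + (9 + 0)*(-11)) = 366*(180 + 9*(-11)) = 366*(180 - 99) = 366*81 = 29646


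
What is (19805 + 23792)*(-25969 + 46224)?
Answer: 883057235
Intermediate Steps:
(19805 + 23792)*(-25969 + 46224) = 43597*20255 = 883057235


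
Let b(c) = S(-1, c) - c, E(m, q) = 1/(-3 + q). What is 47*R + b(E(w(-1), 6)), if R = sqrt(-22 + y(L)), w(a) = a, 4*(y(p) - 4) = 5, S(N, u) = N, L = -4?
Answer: -4/3 + 47*I*sqrt(67)/2 ≈ -1.3333 + 192.36*I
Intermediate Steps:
y(p) = 21/4 (y(p) = 4 + (1/4)*5 = 4 + 5/4 = 21/4)
R = I*sqrt(67)/2 (R = sqrt(-22 + 21/4) = sqrt(-67/4) = I*sqrt(67)/2 ≈ 4.0927*I)
b(c) = -1 - c
47*R + b(E(w(-1), 6)) = 47*(I*sqrt(67)/2) + (-1 - 1/(-3 + 6)) = 47*I*sqrt(67)/2 + (-1 - 1/3) = 47*I*sqrt(67)/2 - 4/3 = -4/3 + 47*I*sqrt(67)/2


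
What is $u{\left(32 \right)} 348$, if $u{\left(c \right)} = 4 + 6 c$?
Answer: $68208$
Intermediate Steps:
$u{\left(32 \right)} 348 = \left(4 + 6 \cdot 32\right) 348 = \left(4 + 192\right) 348 = 196 \cdot 348 = 68208$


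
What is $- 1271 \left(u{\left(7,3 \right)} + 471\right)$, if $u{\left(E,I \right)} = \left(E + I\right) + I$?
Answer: $-615164$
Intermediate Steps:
$u{\left(E,I \right)} = E + 2 I$
$- 1271 \left(u{\left(7,3 \right)} + 471\right) = - 1271 \left(\left(7 + 2 \cdot 3\right) + 471\right) = - 1271 \left(\left(7 + 6\right) + 471\right) = - 1271 \left(13 + 471\right) = \left(-1271\right) 484 = -615164$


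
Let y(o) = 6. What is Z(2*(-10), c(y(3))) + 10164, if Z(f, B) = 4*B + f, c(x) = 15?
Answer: 10204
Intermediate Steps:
Z(f, B) = f + 4*B
Z(2*(-10), c(y(3))) + 10164 = (2*(-10) + 4*15) + 10164 = (-20 + 60) + 10164 = 40 + 10164 = 10204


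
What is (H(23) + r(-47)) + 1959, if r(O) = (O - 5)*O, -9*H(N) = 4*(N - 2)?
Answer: 13181/3 ≈ 4393.7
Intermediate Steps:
H(N) = 8/9 - 4*N/9 (H(N) = -4*(N - 2)/9 = -4*(-2 + N)/9 = -(-8 + 4*N)/9 = 8/9 - 4*N/9)
r(O) = O*(-5 + O) (r(O) = (-5 + O)*O = O*(-5 + O))
(H(23) + r(-47)) + 1959 = ((8/9 - 4/9*23) - 47*(-5 - 47)) + 1959 = ((8/9 - 92/9) - 47*(-52)) + 1959 = (-28/3 + 2444) + 1959 = 7304/3 + 1959 = 13181/3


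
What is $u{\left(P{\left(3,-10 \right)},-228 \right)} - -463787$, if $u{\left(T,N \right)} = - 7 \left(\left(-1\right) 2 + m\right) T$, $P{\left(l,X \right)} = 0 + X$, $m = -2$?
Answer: $463507$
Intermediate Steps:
$P{\left(l,X \right)} = X$
$u{\left(T,N \right)} = 28 T$ ($u{\left(T,N \right)} = - 7 \left(\left(-1\right) 2 - 2\right) T = - 7 \left(-2 - 2\right) T = \left(-7\right) \left(-4\right) T = 28 T$)
$u{\left(P{\left(3,-10 \right)},-228 \right)} - -463787 = 28 \left(-10\right) - -463787 = -280 + 463787 = 463507$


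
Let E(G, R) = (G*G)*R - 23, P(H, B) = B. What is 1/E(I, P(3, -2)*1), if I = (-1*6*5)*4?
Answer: -1/28823 ≈ -3.4695e-5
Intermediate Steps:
I = -120 (I = -6*5*4 = -30*4 = -120)
E(G, R) = -23 + R*G**2 (E(G, R) = G**2*R - 23 = R*G**2 - 23 = -23 + R*G**2)
1/E(I, P(3, -2)*1) = 1/(-23 - 2*1*(-120)**2) = 1/(-23 - 2*14400) = 1/(-23 - 28800) = 1/(-28823) = -1/28823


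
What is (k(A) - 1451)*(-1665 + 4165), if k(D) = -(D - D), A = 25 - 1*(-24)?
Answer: -3627500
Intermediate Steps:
A = 49 (A = 25 + 24 = 49)
k(D) = 0 (k(D) = -1*0 = 0)
(k(A) - 1451)*(-1665 + 4165) = (0 - 1451)*(-1665 + 4165) = -1451*2500 = -3627500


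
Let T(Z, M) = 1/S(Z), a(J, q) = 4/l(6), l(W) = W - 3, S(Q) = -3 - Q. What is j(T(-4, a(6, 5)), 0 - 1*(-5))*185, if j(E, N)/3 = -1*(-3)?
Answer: 1665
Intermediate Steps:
l(W) = -3 + W
a(J, q) = 4/3 (a(J, q) = 4/(-3 + 6) = 4/3)
T(Z, M) = 1/(-3 - Z)
j(E, N) = 9 (j(E, N) = 3*(-1*(-3)) = 3*3 = 9)
j(T(-4, a(6, 5)), 0 - 1*(-5))*185 = 9*185 = 1665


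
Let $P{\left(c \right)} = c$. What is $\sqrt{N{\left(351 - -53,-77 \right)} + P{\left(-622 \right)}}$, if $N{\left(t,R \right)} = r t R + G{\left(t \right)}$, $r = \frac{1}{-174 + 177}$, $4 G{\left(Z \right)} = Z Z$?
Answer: $\frac{\sqrt{268314}}{3} \approx 172.66$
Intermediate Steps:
$G{\left(Z \right)} = \frac{Z^{2}}{4}$ ($G{\left(Z \right)} = \frac{Z Z}{4} = \frac{Z^{2}}{4}$)
$r = \frac{1}{3} \approx 0.33333$
$N{\left(t,R \right)} = \frac{t^{2}}{4} + \frac{R t}{3}$ ($N{\left(t,R \right)} = \frac{t}{3} R + \frac{t^{2}}{4} = \frac{R t}{3} + \frac{t^{2}}{4} = \frac{t^{2}}{4} + \frac{R t}{3}$)
$\sqrt{N{\left(351 - -53,-77 \right)} + P{\left(-622 \right)}} = \sqrt{\frac{\left(351 - -53\right) \left(3 \left(351 - -53\right) + 4 \left(-77\right)\right)}{12} - 622} = \sqrt{\frac{\left(351 + 53\right) \left(3 \left(351 + 53\right) - 308\right)}{12} - 622} = \sqrt{\frac{1}{12} \cdot 404 \left(3 \cdot 404 - 308\right) - 622} = \sqrt{\frac{1}{12} \cdot 404 \left(1212 - 308\right) - 622} = \sqrt{\frac{1}{12} \cdot 404 \cdot 904 - 622} = \sqrt{\frac{91304}{3} - 622} = \sqrt{\frac{89438}{3}} = \frac{\sqrt{268314}}{3}$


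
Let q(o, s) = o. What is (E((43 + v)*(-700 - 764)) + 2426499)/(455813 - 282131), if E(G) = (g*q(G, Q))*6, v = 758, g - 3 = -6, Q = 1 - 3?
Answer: 2614939/19298 ≈ 135.50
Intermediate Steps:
Q = -2
g = -3 (g = 3 - 6 = -3)
E(G) = -18*G (E(G) = -3*G*6 = -18*G)
(E((43 + v)*(-700 - 764)) + 2426499)/(455813 - 282131) = (-18*(43 + 758)*(-700 - 764) + 2426499)/(455813 - 282131) = (-14418*(-1464) + 2426499)/173682 = (-18*(-1172664) + 2426499)*(1/173682) = (21107952 + 2426499)*(1/173682) = 23534451*(1/173682) = 2614939/19298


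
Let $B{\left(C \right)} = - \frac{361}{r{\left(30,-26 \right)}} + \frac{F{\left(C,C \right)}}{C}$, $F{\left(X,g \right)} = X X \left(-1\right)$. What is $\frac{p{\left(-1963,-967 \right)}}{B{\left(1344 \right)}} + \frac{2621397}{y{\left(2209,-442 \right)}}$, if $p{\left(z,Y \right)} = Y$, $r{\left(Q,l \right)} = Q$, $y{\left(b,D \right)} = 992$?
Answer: $\frac{106669829277}{40355552} \approx 2643.3$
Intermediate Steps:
$F{\left(X,g \right)} = - X^{2}$ ($F{\left(X,g \right)} = X^{2} \left(-1\right) = - X^{2}$)
$B{\left(C \right)} = - \frac{361}{30} - C$ ($B{\left(C \right)} = - \frac{361}{30} + \frac{\left(-1\right) C^{2}}{C} = \left(-361\right) \frac{1}{30} - C = - \frac{361}{30} - C$)
$\frac{p{\left(-1963,-967 \right)}}{B{\left(1344 \right)}} + \frac{2621397}{y{\left(2209,-442 \right)}} = - \frac{967}{- \frac{361}{30} - 1344} + \frac{2621397}{992} = - \frac{967}{- \frac{361}{30} - 1344} + 2621397 \cdot \frac{1}{992} = - \frac{967}{- \frac{40681}{30}} + \frac{2621397}{992} = \left(-967\right) \left(- \frac{30}{40681}\right) + \frac{2621397}{992} = \frac{29010}{40681} + \frac{2621397}{992} = \frac{106669829277}{40355552}$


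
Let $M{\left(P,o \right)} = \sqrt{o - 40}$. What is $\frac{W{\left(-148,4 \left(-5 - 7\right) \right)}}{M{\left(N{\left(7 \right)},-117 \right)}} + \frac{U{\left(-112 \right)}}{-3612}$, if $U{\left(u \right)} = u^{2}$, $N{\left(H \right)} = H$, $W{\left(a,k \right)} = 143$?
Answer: $- \frac{448}{129} - \frac{143 i \sqrt{157}}{157} \approx -3.4729 - 11.413 i$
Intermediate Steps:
$M{\left(P,o \right)} = \sqrt{-40 + o}$
$\frac{W{\left(-148,4 \left(-5 - 7\right) \right)}}{M{\left(N{\left(7 \right)},-117 \right)}} + \frac{U{\left(-112 \right)}}{-3612} = \frac{143}{\sqrt{-40 - 117}} + \frac{\left(-112\right)^{2}}{-3612} = \frac{143}{\sqrt{-157}} + 12544 \left(- \frac{1}{3612}\right) = \frac{143}{i \sqrt{157}} - \frac{448}{129} = 143 \left(- \frac{i \sqrt{157}}{157}\right) - \frac{448}{129} = - \frac{143 i \sqrt{157}}{157} - \frac{448}{129} = - \frac{448}{129} - \frac{143 i \sqrt{157}}{157}$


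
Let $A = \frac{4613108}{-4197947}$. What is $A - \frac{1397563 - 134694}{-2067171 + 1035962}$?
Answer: $\frac{544378642371}{4328960727923} \approx 0.12575$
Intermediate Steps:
$A = - \frac{4613108}{4197947}$ ($A = 4613108 \left(- \frac{1}{4197947}\right) = - \frac{4613108}{4197947} \approx -1.0989$)
$A - \frac{1397563 - 134694}{-2067171 + 1035962} = - \frac{4613108}{4197947} - \frac{1397563 - 134694}{-2067171 + 1035962} = - \frac{4613108}{4197947} - \frac{1262869}{-1031209} = - \frac{4613108}{4197947} - 1262869 \left(- \frac{1}{1031209}\right) = - \frac{4613108}{4197947} - - \frac{1262869}{1031209} = - \frac{4613108}{4197947} + \frac{1262869}{1031209} = \frac{544378642371}{4328960727923}$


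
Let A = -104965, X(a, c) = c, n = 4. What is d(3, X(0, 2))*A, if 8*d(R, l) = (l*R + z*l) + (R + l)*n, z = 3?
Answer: -419860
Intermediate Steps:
d(R, l) = R/2 + 7*l/8 + R*l/8 (d(R, l) = ((l*R + 3*l) + (R + l)*4)/8 = ((R*l + 3*l) + (4*R + 4*l))/8 = ((3*l + R*l) + (4*R + 4*l))/8 = (4*R + 7*l + R*l)/8 = R/2 + 7*l/8 + R*l/8)
d(3, X(0, 2))*A = ((½)*3 + (7/8)*2 + (⅛)*3*2)*(-104965) = (3/2 + 7/4 + ¾)*(-104965) = 4*(-104965) = -419860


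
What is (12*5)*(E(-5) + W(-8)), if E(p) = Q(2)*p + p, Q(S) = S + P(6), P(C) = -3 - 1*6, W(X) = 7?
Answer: 2220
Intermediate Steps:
P(C) = -9 (P(C) = -3 - 6 = -9)
Q(S) = -9 + S (Q(S) = S - 9 = -9 + S)
E(p) = -6*p (E(p) = (-9 + 2)*p + p = -7*p + p = -6*p)
(12*5)*(E(-5) + W(-8)) = (12*5)*(-6*(-5) + 7) = 60*(30 + 7) = 60*37 = 2220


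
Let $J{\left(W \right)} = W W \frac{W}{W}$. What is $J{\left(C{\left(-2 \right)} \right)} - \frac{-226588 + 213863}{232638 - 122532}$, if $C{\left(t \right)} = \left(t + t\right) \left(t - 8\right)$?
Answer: $\frac{176182325}{110106} \approx 1600.1$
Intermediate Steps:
$C{\left(t \right)} = 2 t \left(-8 + t\right)$
$J{\left(W \right)} = W^{2}$ ($J{\left(W \right)} = W^{2} \cdot 1 = W^{2}$)
$J{\left(C{\left(-2 \right)} \right)} - \frac{-226588 + 213863}{232638 - 122532} = \left(2 \left(-2\right) \left(-8 - 2\right)\right)^{2} - \frac{-226588 + 213863}{232638 - 122532} = \left(2 \left(-2\right) \left(-10\right)\right)^{2} - - \frac{12725}{110106} = 40^{2} - \left(-12725\right) \frac{1}{110106} = 1600 - - \frac{12725}{110106} = 1600 + \frac{12725}{110106} = \frac{176182325}{110106}$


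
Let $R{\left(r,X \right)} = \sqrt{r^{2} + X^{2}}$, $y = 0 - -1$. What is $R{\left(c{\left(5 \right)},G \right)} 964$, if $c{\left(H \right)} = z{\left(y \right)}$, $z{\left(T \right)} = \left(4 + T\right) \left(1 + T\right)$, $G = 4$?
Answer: $1928 \sqrt{29} \approx 10383.0$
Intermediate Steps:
$y = 1$ ($y = 0 + 1 = 1$)
$z{\left(T \right)} = \left(1 + T\right) \left(4 + T\right)$
$c{\left(H \right)} = 10$ ($c{\left(H \right)} = 4 + 1^{2} + 5 \cdot 1 = 4 + 1 + 5 = 10$)
$R{\left(r,X \right)} = \sqrt{X^{2} + r^{2}}$
$R{\left(c{\left(5 \right)},G \right)} 964 = \sqrt{4^{2} + 10^{2}} \cdot 964 = \sqrt{16 + 100} \cdot 964 = \sqrt{116} \cdot 964 = 2 \sqrt{29} \cdot 964 = 1928 \sqrt{29}$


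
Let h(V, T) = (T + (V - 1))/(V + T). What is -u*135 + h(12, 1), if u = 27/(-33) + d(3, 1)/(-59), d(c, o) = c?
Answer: 997608/8437 ≈ 118.24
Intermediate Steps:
u = -564/649 (u = 27/(-33) + 3/(-59) = 27*(-1/33) + 3*(-1/59) = -9/11 - 3/59 = -564/649 ≈ -0.86903)
h(V, T) = (-1 + T + V)/(T + V) (h(V, T) = (T + (-1 + V))/(T + V) = (-1 + T + V)/(T + V))
-u*135 + h(12, 1) = -1*(-564/649)*135 + (-1 + 1 + 12)/(1 + 12) = (564/649)*135 + 12/13 = 76140/649 + (1/13)*12 = 76140/649 + 12/13 = 997608/8437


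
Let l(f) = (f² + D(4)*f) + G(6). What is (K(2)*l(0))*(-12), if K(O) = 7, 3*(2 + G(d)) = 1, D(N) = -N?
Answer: 140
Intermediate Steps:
G(d) = -5/3 (G(d) = -2 + (⅓)*1 = -2 + ⅓ = -5/3)
l(f) = -5/3 + f² - 4*f (l(f) = (f² + (-1*4)*f) - 5/3 = (f² - 4*f) - 5/3 = -5/3 + f² - 4*f)
(K(2)*l(0))*(-12) = (7*(-5/3 + 0² - 4*0))*(-12) = (7*(-5/3 + 0 + 0))*(-12) = (7*(-5/3))*(-12) = -35/3*(-12) = 140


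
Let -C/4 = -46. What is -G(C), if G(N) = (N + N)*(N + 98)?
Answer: -103776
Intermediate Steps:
C = 184 (C = -4*(-46) = 184)
G(N) = 2*N*(98 + N) (G(N) = (2*N)*(98 + N) = 2*N*(98 + N))
-G(C) = -2*184*(98 + 184) = -2*184*282 = -1*103776 = -103776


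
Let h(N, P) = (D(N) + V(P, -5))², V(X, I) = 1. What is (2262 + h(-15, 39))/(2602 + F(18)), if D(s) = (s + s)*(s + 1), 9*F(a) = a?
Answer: 179503/2604 ≈ 68.934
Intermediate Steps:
F(a) = a/9
D(s) = 2*s*(1 + s) (D(s) = (2*s)*(1 + s) = 2*s*(1 + s))
h(N, P) = (1 + 2*N*(1 + N))² (h(N, P) = (2*N*(1 + N) + 1)² = (1 + 2*N*(1 + N))²)
(2262 + h(-15, 39))/(2602 + F(18)) = (2262 + (1 + 2*(-15)*(1 - 15))²)/(2602 + (⅑)*18) = (2262 + (1 + 2*(-15)*(-14))²)/(2602 + 2) = (2262 + (1 + 420)²)/2604 = (2262 + 421²)*(1/2604) = (2262 + 177241)*(1/2604) = 179503*(1/2604) = 179503/2604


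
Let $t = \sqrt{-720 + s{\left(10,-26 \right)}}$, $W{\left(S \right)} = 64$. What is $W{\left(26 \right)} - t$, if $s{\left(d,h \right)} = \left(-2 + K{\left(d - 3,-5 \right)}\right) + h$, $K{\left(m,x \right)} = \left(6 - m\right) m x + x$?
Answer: $64 - i \sqrt{718} \approx 64.0 - 26.796 i$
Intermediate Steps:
$K{\left(m,x \right)} = x + m x \left(6 - m\right)$ ($K{\left(m,x \right)} = m \left(6 - m\right) x + x = m x \left(6 - m\right) + x = x + m x \left(6 - m\right)$)
$s{\left(d,h \right)} = 83 + h - 30 d + 5 \left(-3 + d\right)^{2}$ ($s{\left(d,h \right)} = \left(-2 - 5 \left(1 - \left(d - 3\right)^{2} + 6 \left(d - 3\right)\right)\right) + h = \left(-2 - 5 \left(1 - \left(-3 + d\right)^{2} + 6 \left(-3 + d\right)\right)\right) + h = \left(-2 - 5 \left(1 - \left(-3 + d\right)^{2} + \left(-18 + 6 d\right)\right)\right) + h = \left(-2 - 5 \left(-17 - \left(-3 + d\right)^{2} + 6 d\right)\right) + h = \left(-2 + \left(85 - 30 d + 5 \left(-3 + d\right)^{2}\right)\right) + h = \left(83 - 30 d + 5 \left(-3 + d\right)^{2}\right) + h = 83 + h - 30 d + 5 \left(-3 + d\right)^{2}$)
$t = i \sqrt{718}$ ($t = \sqrt{-720 + \left(128 - 26 - 600 + 5 \cdot 10^{2}\right)} = \sqrt{-720 + \left(128 - 26 - 600 + 5 \cdot 100\right)} = \sqrt{-720 + \left(128 - 26 - 600 + 500\right)} = \sqrt{-720 + 2} = \sqrt{-718} = i \sqrt{718} \approx 26.796 i$)
$W{\left(26 \right)} - t = 64 - i \sqrt{718}$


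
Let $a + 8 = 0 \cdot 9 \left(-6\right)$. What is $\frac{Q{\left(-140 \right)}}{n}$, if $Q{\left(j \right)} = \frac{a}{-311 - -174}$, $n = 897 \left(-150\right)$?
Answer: $- \frac{4}{9216675} \approx -4.34 \cdot 10^{-7}$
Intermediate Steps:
$a = -8$ ($a = -8 + 0 \cdot 9 \left(-6\right) = -8 + 0 \left(-6\right) = -8 + 0 = -8$)
$n = -134550$
$Q{\left(j \right)} = \frac{8}{137}$ ($Q{\left(j \right)} = - \frac{8}{-311 - -174} = - \frac{8}{-311 + 174} = - \frac{8}{-137} = \left(-8\right) \left(- \frac{1}{137}\right) = \frac{8}{137}$)
$\frac{Q{\left(-140 \right)}}{n} = \frac{8}{137 \left(-134550\right)} = \frac{8}{137} \left(- \frac{1}{134550}\right) = - \frac{4}{9216675}$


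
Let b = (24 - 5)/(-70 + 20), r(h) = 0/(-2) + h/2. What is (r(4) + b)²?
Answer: 6561/2500 ≈ 2.6244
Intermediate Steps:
r(h) = h/2 (r(h) = 0*(-½) + h*(½) = 0 + h/2 = h/2)
b = -19/50 (b = 19/(-50) = 19*(-1/50) = -19/50 ≈ -0.38000)
(r(4) + b)² = ((½)*4 - 19/50)² = (2 - 19/50)² = (81/50)² = 6561/2500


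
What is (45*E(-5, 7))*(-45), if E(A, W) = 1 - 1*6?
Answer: 10125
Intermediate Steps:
E(A, W) = -5 (E(A, W) = 1 - 6 = -5)
(45*E(-5, 7))*(-45) = (45*(-5))*(-45) = -225*(-45) = 10125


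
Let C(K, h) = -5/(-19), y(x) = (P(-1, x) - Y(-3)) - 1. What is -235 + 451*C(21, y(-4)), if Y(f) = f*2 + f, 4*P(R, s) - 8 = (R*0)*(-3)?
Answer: -2210/19 ≈ -116.32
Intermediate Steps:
P(R, s) = 2 (P(R, s) = 2 + ((R*0)*(-3))/4 = 2 + (0*(-3))/4 = 2 + (¼)*0 = 2 + 0 = 2)
Y(f) = 3*f (Y(f) = 2*f + f = 3*f)
y(x) = 10 (y(x) = (2 - 3*(-3)) - 1 = (2 - 1*(-9)) - 1 = (2 + 9) - 1 = 11 - 1 = 10)
C(K, h) = 5/19 (C(K, h) = -5*(-1/19) = 5/19)
-235 + 451*C(21, y(-4)) = -235 + 451*(5/19) = -235 + 2255/19 = -2210/19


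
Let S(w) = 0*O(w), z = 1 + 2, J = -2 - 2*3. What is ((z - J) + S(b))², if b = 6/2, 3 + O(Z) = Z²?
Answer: 121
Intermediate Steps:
O(Z) = -3 + Z²
J = -8 (J = -2 - 6 = -8)
b = 3 (b = 6*(½) = 3)
z = 3
S(w) = 0 (S(w) = 0*(-3 + w²) = 0)
((z - J) + S(b))² = ((3 - 1*(-8)) + 0)² = ((3 + 8) + 0)² = (11 + 0)² = 11² = 121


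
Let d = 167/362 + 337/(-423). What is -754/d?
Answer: 115457004/51353 ≈ 2248.3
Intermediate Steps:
d = -51353/153126 (d = 167*(1/362) + 337*(-1/423) = 167/362 - 337/423 = -51353/153126 ≈ -0.33536)
-754/d = -754/(-51353/153126) = -754*(-153126/51353) = 115457004/51353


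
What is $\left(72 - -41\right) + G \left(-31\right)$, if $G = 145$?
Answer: $-4382$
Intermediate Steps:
$\left(72 - -41\right) + G \left(-31\right) = \left(72 - -41\right) + 145 \left(-31\right) = \left(72 + 41\right) - 4495 = 113 - 4495 = -4382$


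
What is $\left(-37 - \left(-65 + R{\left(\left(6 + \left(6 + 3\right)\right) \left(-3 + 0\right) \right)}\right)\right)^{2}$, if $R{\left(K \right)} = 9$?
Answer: $361$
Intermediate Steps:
$\left(-37 - \left(-65 + R{\left(\left(6 + \left(6 + 3\right)\right) \left(-3 + 0\right) \right)}\right)\right)^{2} = \left(-37 + \left(65 - 9\right)\right)^{2} = \left(-37 + 56\right)^{2} = 19^{2} = 361$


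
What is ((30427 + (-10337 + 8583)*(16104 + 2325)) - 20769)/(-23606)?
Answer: 16157404/11803 ≈ 1368.9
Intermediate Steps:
((30427 + (-10337 + 8583)*(16104 + 2325)) - 20769)/(-23606) = ((30427 - 1754*18429) - 20769)*(-1/23606) = ((30427 - 32324466) - 20769)*(-1/23606) = (-32294039 - 20769)*(-1/23606) = -32314808*(-1/23606) = 16157404/11803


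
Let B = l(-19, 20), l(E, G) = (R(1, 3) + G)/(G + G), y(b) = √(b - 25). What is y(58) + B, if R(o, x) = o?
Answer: 21/40 + √33 ≈ 6.2696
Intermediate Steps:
y(b) = √(-25 + b)
l(E, G) = (1 + G)/(2*G) (l(E, G) = (1 + G)/(G + G) = (1 + G)/((2*G)) = (1 + G)*(1/(2*G)) = (1 + G)/(2*G))
B = 21/40 (B = (½)*(1 + 20)/20 = (½)*(1/20)*21 = 21/40 ≈ 0.52500)
y(58) + B = √(-25 + 58) + 21/40 = √33 + 21/40 = 21/40 + √33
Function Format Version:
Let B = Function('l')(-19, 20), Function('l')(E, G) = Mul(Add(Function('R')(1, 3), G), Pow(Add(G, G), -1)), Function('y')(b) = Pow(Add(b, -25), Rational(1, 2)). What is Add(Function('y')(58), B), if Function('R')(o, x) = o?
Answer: Add(Rational(21, 40), Pow(33, Rational(1, 2))) ≈ 6.2696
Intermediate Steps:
Function('y')(b) = Pow(Add(-25, b), Rational(1, 2))
Function('l')(E, G) = Mul(Rational(1, 2), Pow(G, -1), Add(1, G)) (Function('l')(E, G) = Mul(Add(1, G), Pow(Add(G, G), -1)) = Mul(Add(1, G), Pow(Mul(2, G), -1)) = Mul(Add(1, G), Mul(Rational(1, 2), Pow(G, -1))) = Mul(Rational(1, 2), Pow(G, -1), Add(1, G)))
B = Rational(21, 40) (B = Mul(Rational(1, 2), Pow(20, -1), Add(1, 20)) = Mul(Rational(1, 2), Rational(1, 20), 21) = Rational(21, 40) ≈ 0.52500)
Add(Function('y')(58), B) = Add(Pow(Add(-25, 58), Rational(1, 2)), Rational(21, 40)) = Add(Pow(33, Rational(1, 2)), Rational(21, 40)) = Add(Rational(21, 40), Pow(33, Rational(1, 2)))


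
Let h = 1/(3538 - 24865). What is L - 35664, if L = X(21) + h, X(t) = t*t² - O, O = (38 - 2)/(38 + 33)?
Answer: -39980639294/1514217 ≈ -26404.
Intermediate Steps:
O = 36/71 ≈ 0.50704
X(t) = -36/71 + t³ (X(t) = t*t² - 1*36/71 = t³ - 36/71 = -36/71 + t³)
h = -1/21327 (h = 1/(-21327) = -1/21327 ≈ -4.6889e-5)
L = 14022395794/1514217 (L = (-36/71 + 21³) - 1/21327 = (-36/71 + 9261) - 1/21327 = 657495/71 - 1/21327 = 14022395794/1514217 ≈ 9260.5)
L - 35664 = 14022395794/1514217 - 35664 = -39980639294/1514217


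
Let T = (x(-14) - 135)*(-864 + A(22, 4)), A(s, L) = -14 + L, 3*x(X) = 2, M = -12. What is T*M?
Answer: -1408888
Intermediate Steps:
x(X) = 2/3 (x(X) = (1/3)*2 = 2/3)
T = 352222/3 (T = (2/3 - 135)*(-864 + (-14 + 4)) = -403*(-864 - 10)/3 = -403/3*(-874) = 352222/3 ≈ 1.1741e+5)
T*M = (352222/3)*(-12) = -1408888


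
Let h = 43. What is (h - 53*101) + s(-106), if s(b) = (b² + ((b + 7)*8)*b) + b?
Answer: 89772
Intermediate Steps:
s(b) = b + b² + b*(56 + 8*b) (s(b) = (b² + ((7 + b)*8)*b) + b = (b² + (56 + 8*b)*b) + b = (b² + b*(56 + 8*b)) + b = b + b² + b*(56 + 8*b))
(h - 53*101) + s(-106) = (43 - 53*101) + 3*(-106)*(19 + 3*(-106)) = (43 - 5353) + 3*(-106)*(19 - 318) = -5310 + 3*(-106)*(-299) = -5310 + 95082 = 89772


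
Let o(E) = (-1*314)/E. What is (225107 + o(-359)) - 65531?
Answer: 57288098/359 ≈ 1.5958e+5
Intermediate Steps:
o(E) = -314/E
(225107 + o(-359)) - 65531 = (225107 - 314/(-359)) - 65531 = (225107 - 314*(-1/359)) - 65531 = (225107 + 314/359) - 65531 = 80813727/359 - 65531 = 57288098/359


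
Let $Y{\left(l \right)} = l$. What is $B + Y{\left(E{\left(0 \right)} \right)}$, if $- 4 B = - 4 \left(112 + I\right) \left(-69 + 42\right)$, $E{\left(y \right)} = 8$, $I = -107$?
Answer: $-127$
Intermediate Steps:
$B = -135$ ($B = - \frac{\left(-4\right) \left(112 - 107\right) \left(-69 + 42\right)}{4} = - \frac{\left(-4\right) 5 \left(-27\right)}{4} = - \frac{\left(-4\right) \left(-135\right)}{4} = \left(- \frac{1}{4}\right) 540 = -135$)
$B + Y{\left(E{\left(0 \right)} \right)} = -135 + 8 = -127$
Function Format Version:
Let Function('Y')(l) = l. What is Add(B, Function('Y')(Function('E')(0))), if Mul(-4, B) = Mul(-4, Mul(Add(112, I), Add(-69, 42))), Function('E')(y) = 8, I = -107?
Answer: -127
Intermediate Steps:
B = -135 (B = Mul(Rational(-1, 4), Mul(-4, Mul(Add(112, -107), Add(-69, 42)))) = Mul(Rational(-1, 4), Mul(-4, Mul(5, -27))) = Mul(Rational(-1, 4), Mul(-4, -135)) = Mul(Rational(-1, 4), 540) = -135)
Add(B, Function('Y')(Function('E')(0))) = Add(-135, 8) = -127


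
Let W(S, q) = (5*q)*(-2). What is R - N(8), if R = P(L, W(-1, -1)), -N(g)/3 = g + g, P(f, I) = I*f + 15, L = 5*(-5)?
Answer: -187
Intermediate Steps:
L = -25
W(S, q) = -10*q
P(f, I) = 15 + I*f
N(g) = -6*g (N(g) = -3*(g + g) = -6*g)
R = -235 (R = 15 - 10*(-1)*(-25) = 15 + 10*(-25) = 15 - 250 = -235)
R - N(8) = -235 - (-6)*8 = -235 - 1*(-48) = -235 + 48 = -187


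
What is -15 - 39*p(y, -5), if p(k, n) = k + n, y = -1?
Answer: 219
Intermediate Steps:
-15 - 39*p(y, -5) = -15 - 39*(-1 - 5) = -15 - 39*(-6) = -15 + 234 = 219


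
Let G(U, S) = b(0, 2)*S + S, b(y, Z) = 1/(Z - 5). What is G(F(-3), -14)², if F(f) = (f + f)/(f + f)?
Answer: 784/9 ≈ 87.111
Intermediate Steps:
F(f) = 1 (F(f) = (2*f)/((2*f)) = (2*f)*(1/(2*f)) = 1)
b(y, Z) = 1/(-5 + Z)
G(U, S) = 2*S/3 (G(U, S) = S/(-5 + 2) + S = S/(-3) + S = -S/3 + S = 2*S/3)
G(F(-3), -14)² = ((⅔)*(-14))² = (-28/3)² = 784/9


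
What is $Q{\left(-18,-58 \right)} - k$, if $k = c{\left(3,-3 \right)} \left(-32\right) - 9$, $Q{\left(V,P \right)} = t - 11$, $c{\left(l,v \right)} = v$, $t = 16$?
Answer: $-82$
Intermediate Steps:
$Q{\left(V,P \right)} = 5$ ($Q{\left(V,P \right)} = 16 - 11 = 5$)
$k = 87$ ($k = \left(-3\right) \left(-32\right) - 9 = 96 - 9 = 87$)
$Q{\left(-18,-58 \right)} - k = 5 - 87 = -82$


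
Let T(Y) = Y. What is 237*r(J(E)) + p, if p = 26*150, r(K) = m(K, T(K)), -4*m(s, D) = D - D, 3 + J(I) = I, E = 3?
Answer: 3900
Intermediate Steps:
J(I) = -3 + I
m(s, D) = 0 (m(s, D) = -(D - D)/4 = -1/4*0 = 0)
r(K) = 0
p = 3900
237*r(J(E)) + p = 237*0 + 3900 = 0 + 3900 = 3900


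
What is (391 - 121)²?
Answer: 72900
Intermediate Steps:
(391 - 121)² = 270² = 72900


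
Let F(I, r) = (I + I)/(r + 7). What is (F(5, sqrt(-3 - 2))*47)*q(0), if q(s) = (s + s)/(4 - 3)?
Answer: 0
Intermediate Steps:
F(I, r) = 2*I/(7 + r) (F(I, r) = (2*I)/(7 + r) = 2*I/(7 + r))
q(s) = 2*s (q(s) = (2*s)/1 = (2*s)*1 = 2*s)
(F(5, sqrt(-3 - 2))*47)*q(0) = ((2*5/(7 + sqrt(-3 - 2)))*47)*(2*0) = ((2*5/(7 + sqrt(-5)))*47)*0 = ((2*5/(7 + I*sqrt(5)))*47)*0 = ((10/(7 + I*sqrt(5)))*47)*0 = (470/(7 + I*sqrt(5)))*0 = 0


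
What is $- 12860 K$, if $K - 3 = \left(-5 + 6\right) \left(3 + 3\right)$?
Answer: $-115740$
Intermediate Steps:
$K = 9$ ($K = 3 + \left(-5 + 6\right) \left(3 + 3\right) = 3 + 1 \cdot 6 = 3 + 6 = 9$)
$- 12860 K = \left(-12860\right) 9 = -115740$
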